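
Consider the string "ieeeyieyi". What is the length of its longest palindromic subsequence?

Using dp[i][j] = 2 + dp[i+1][j−1] if the ends match, else max(dp[i+1][j], dp[i][j−1]):
dp[1][9] = 6. A witness is ieeeei at positions 1,2,3,4,7,9.

6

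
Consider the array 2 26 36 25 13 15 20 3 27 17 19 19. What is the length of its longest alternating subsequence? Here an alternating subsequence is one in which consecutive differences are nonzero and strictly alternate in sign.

A longest alternating subsequence is 2, 26, 13, 15, 3, 27, 17, 19 (positions 1,2,5,6,8,9,10,11); its 7 consecutive differences strictly alternate in sign, and length 8 is optimal.

8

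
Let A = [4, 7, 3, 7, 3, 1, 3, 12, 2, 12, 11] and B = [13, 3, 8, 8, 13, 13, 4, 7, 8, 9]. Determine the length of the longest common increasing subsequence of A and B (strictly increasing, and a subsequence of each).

For each value that appears in both, track the longest common increasing run ending there.
The best achievable length is 2; one witness is 4, 7 (A-positions 1,2, B-positions 7,8).

2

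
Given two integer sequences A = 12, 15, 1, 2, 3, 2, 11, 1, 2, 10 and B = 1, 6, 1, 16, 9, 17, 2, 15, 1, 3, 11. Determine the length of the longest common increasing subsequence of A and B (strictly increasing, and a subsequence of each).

4

For each value that appears in both, track the longest common increasing run ending there.
The best achievable length is 4; one witness is 1, 2, 3, 11 (A-positions 3,4,5,7, B-positions 1,7,10,11).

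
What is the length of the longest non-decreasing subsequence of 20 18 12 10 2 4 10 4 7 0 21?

5

Let dp[i] be the longest non-decreasing subsequence ending at position i. Then dp = [1, 1, 1, 1, 1, 2, 3, 3, 4, 1, 5].
The maximum is 5; one witness is 2, 4, 4, 7, 21 at positions 5,6,8,9,11.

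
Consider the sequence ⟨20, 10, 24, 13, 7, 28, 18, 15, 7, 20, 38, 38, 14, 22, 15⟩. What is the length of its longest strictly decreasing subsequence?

Scanning left to right, the best length ending at each element is: 20→1, 10→2, 24→1, 13→2, 7→3, 28→1, 18→2, 15→3, 7→4, 20→2, 38→1, 38→1, 14→4, 22→2, 15→3.
So the longest decreasing subsequence has length 4, e.g. 20, 18, 15, 7.

4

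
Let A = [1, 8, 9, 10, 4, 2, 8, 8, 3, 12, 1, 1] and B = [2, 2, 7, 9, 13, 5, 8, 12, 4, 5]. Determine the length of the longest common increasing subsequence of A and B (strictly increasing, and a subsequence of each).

3

A longest common strictly increasing subsequence is 2, 8, 12 (length 3); it appears in order in both A and B, and no longer such subsequence exists.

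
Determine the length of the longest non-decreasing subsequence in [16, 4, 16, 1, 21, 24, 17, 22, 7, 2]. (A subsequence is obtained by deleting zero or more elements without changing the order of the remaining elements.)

4

Let dp[i] be the longest non-decreasing subsequence ending at position i. Then dp = [1, 1, 2, 1, 3, 4, 3, 4, 2, 2].
The maximum is 4; one witness is 16, 16, 21, 24 at positions 1,3,5,6.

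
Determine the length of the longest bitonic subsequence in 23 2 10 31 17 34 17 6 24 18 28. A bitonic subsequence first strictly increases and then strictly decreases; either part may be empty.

Let inc[i] be the LIS ending at i and dec[i] the longest strictly decreasing subsequence starting at i. inc = [1, 1, 2, 3, 3, 4, 3, 2, 4, 4, 5], dec = [3, 1, 2, 3, 2, 3, 2, 1, 2, 1, 1].
max_i inc[i]+dec[i]−1 = 6, with one witness 2, 10, 31, 34, 24, 18.

6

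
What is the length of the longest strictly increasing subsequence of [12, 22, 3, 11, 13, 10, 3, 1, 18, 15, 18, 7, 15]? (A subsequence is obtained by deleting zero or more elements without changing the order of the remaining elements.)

5

One longest increasing subsequence is 3, 11, 13, 15, 18 (positions 3,4,5,10,11), of length 5; no longer one exists.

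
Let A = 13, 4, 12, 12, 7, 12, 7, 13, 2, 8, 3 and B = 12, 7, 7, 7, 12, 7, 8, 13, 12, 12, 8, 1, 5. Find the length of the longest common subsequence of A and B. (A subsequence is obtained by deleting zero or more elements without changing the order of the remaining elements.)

A longest common subsequence is 12, 7, 12, 7, 13, 8 (length 6); the LCS DP confirms no longer common subsequence exists.

6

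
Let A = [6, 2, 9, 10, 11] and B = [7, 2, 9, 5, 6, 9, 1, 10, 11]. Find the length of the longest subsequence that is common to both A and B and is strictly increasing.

4

A longest common strictly increasing subsequence is 2, 9, 10, 11 (length 4); it appears in order in both A and B, and no longer such subsequence exists.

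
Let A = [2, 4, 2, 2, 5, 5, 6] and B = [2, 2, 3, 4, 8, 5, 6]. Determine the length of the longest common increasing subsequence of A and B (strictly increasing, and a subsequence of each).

4

A longest common strictly increasing subsequence is 2, 4, 5, 6 (length 4); it appears in order in both A and B, and no longer such subsequence exists.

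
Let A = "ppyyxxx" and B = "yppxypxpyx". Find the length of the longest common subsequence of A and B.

5

A longest common subsequence is ppyyx (length 5); the LCS DP confirms no longer common subsequence exists.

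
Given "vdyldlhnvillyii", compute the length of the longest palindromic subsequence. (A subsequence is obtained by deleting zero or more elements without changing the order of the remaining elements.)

One longest palindromic subsequence is yllilly (positions 3,4,6,10,11,12,13); it reads the same forward and backward, and the interval DP gives dp[1][15] = 7.

7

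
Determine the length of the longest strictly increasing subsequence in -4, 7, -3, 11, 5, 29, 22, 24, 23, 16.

Let dp[i] be the longest increasing subsequence ending at position i. Then dp = [1, 2, 2, 3, 3, 4, 4, 5, 5, 4].
The maximum is 5; one witness is -4, 7, 11, 22, 24 at positions 1,2,4,7,8.

5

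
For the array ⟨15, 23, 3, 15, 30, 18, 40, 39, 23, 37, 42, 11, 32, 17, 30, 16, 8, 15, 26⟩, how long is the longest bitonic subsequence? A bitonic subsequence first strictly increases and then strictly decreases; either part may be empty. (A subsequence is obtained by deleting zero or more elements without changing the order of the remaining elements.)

10

Let inc[i] be the LIS ending at i and dec[i] the longest strictly decreasing subsequence starting at i. inc = [1, 2, 1, 2, 3, 3, 4, 4, 4, 5, 6, 2, 5, 3, 5, 3, 2, 3, 5], dec = [3, 5, 1, 3, 5, 4, 7, 6, 4, 5, 5, 2, 4, 3, 3, 2, 1, 1, 1].
max_i inc[i]+dec[i]−1 = 10, with one witness 15, 23, 30, 40, 39, 37, 32, 30, 16, 15.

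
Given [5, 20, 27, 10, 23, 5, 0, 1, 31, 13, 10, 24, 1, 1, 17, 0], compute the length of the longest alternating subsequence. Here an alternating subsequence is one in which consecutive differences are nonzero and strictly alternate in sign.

Track the best alternating length ending on an up-step vs a down-step at each position: up/down = 1/1, 2/1, 2/1, 2/3, 4/3, 1/5, 1/5, 6/5, 6/1, 6/7, 6/7, 8/7, 6/9, 6/9, 10/9, 1/11.
The maximum over both is 11; one such subsequence is 5, 20, 10, 23, 5, 31, 13, 24, 1, 17, 0.

11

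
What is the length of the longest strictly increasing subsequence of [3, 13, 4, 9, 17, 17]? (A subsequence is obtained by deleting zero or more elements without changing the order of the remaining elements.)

4

One longest increasing subsequence is 3, 4, 9, 17 (positions 1,3,4,5), of length 4; no longer one exists.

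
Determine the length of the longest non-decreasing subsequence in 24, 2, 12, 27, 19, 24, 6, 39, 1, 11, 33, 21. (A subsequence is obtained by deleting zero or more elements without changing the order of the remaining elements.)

Let dp[i] be the longest non-decreasing subsequence ending at position i. Then dp = [1, 1, 2, 3, 3, 4, 2, 5, 1, 3, 5, 4].
The maximum is 5; one witness is 2, 12, 19, 24, 39 at positions 2,3,5,6,8.

5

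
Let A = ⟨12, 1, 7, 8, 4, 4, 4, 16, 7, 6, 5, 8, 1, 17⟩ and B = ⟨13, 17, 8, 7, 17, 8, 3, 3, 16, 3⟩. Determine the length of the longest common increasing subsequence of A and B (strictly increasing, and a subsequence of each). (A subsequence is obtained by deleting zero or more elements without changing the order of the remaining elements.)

For each value that appears in both, track the longest common increasing run ending there.
The best achievable length is 3; one witness is 7, 8, 16 (A-positions 3,4,8, B-positions 4,6,9).

3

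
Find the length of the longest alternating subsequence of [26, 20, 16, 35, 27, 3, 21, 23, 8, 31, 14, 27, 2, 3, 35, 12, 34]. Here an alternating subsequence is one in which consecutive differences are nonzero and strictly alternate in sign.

13

A longest alternating subsequence is 26, 20, 35, 3, 21, 8, 31, 14, 27, 2, 35, 12, 34 (positions 1,2,4,6,7,9,10,11,12,13,15,16,17); its 12 consecutive differences strictly alternate in sign, and length 13 is optimal.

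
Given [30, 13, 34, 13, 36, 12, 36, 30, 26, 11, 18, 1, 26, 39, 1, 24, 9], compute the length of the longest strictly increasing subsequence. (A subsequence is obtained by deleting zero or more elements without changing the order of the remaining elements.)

Scanning left to right, the best length ending at each element is: 30→1, 13→1, 34→2, 13→1, 36→3, 12→1, 36→3, 30→2, 26→2, 11→1, 18→2, 1→1, 26→3, 39→4, 1→1, 24→3, 9→2.
So the longest increasing subsequence has length 4, e.g. 30, 34, 36, 39.

4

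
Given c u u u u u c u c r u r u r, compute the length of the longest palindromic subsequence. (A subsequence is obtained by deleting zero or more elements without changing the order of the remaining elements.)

8

One longest palindromic subsequence is uuuuuuuu (positions 2,3,4,5,6,8,11,13); it reads the same forward and backward, and the interval DP gives dp[1][14] = 8.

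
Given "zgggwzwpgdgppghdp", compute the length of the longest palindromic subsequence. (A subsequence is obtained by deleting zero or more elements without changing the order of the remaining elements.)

9

Using dp[i][j] = 2 + dp[i+1][j−1] if the ends match, else max(dp[i+1][j], dp[i][j−1]):
dp[1][17] = 9. A witness is gggwzwggg at positions 2,3,4,5,6,7,9,11,14.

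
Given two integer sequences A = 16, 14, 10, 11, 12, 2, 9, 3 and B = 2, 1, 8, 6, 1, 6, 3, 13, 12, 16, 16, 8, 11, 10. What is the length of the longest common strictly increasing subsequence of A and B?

A longest common strictly increasing subsequence is 2, 3 (length 2); it appears in order in both A and B, and no longer such subsequence exists.

2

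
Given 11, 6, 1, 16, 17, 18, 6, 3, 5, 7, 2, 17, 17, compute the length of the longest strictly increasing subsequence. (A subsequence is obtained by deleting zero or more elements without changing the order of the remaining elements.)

5

Let dp[i] be the longest increasing subsequence ending at position i. Then dp = [1, 1, 1, 2, 3, 4, 2, 2, 3, 4, 2, 5, 5].
The maximum is 5; one witness is 1, 3, 5, 7, 17 at positions 3,8,9,10,12.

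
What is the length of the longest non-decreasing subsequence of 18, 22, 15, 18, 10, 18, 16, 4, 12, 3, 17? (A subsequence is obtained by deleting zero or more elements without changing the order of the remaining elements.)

One longest non-decreasing subsequence is 18, 18, 18 (positions 1,4,6), of length 3; no longer one exists.

3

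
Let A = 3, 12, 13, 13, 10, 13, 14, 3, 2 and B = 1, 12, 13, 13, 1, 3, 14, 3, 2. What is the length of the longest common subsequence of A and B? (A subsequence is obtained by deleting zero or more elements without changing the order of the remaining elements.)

Backtracking the LCS table gives one alignment: 12 (A2,B2) → 13 (A3,B3) → 13 (A4,B4) → 14 (A7,B7) → 3 (A8,B8) → 2 (A9,B9).
So the longest common subsequence has length 6.

6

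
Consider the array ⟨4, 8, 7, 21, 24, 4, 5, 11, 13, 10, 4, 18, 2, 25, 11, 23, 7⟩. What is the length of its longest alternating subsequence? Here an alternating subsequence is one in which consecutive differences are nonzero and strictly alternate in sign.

A longest alternating subsequence is 4, 8, 7, 21, 4, 11, 10, 18, 2, 25, 11, 23, 7 (positions 1,2,3,4,6,8,10,12,13,14,15,16,17); its 12 consecutive differences strictly alternate in sign, and length 13 is optimal.

13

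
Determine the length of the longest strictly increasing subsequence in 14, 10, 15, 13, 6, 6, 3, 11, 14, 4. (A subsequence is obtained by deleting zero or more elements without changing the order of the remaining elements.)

Scanning left to right, the best length ending at each element is: 14→1, 10→1, 15→2, 13→2, 6→1, 6→1, 3→1, 11→2, 14→3, 4→2.
So the longest increasing subsequence has length 3, e.g. 10, 13, 14.

3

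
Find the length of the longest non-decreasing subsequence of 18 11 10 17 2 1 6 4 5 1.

Let dp[i] be the longest non-decreasing subsequence ending at position i. Then dp = [1, 1, 1, 2, 1, 1, 2, 2, 3, 2].
The maximum is 3; one witness is 2, 4, 5 at positions 5,8,9.

3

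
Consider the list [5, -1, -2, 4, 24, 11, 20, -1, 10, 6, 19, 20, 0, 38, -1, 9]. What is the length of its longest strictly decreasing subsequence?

6

Let dp[i] be the longest decreasing subsequence ending at position i. Then dp = [1, 2, 3, 2, 1, 2, 2, 3, 3, 4, 3, 2, 5, 1, 6, 4].
The maximum is 6; one witness is 24, 11, 10, 6, 0, -1 at positions 5,6,9,10,13,15.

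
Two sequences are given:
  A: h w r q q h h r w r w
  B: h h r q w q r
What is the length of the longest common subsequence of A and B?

5

Backtracking the LCS table gives one alignment: h (A1,B2) → r (A3,B3) → q (A4,B4) → q (A5,B6) → r (A10,B7).
So the longest common subsequence has length 5.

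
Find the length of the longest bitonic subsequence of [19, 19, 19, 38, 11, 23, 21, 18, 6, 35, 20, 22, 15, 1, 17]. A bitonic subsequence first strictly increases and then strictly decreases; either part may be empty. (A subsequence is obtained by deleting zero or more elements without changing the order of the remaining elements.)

Let inc[i] be the LIS ending at i and dec[i] the longest strictly decreasing subsequence starting at i. inc = [1, 1, 1, 2, 1, 2, 2, 2, 1, 3, 3, 4, 2, 1, 3], dec = [4, 4, 4, 6, 3, 5, 4, 3, 2, 4, 3, 3, 2, 1, 1].
max_i inc[i]+dec[i]−1 = 7, with one witness 19, 38, 23, 21, 20, 15, 1.

7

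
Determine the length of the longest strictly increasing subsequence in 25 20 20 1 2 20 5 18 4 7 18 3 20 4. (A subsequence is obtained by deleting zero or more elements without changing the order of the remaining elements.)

Scanning left to right, the best length ending at each element is: 25→1, 20→1, 20→1, 1→1, 2→2, 20→3, 5→3, 18→4, 4→3, 7→4, 18→5, 3→3, 20→6, 4→4.
So the longest increasing subsequence has length 6, e.g. 1, 2, 5, 7, 18, 20.

6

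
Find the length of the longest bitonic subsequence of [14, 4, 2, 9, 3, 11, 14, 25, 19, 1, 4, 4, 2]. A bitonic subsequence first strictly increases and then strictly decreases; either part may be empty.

One longest bitonic subsequence is 4, 9, 11, 14, 25, 19, 4, 2 (positions 2,4,6,7,8,9,12,13): it rises to 25 then falls. Length 8 is optimal.

8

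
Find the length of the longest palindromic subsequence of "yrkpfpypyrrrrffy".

One longest palindromic subsequence is yfrrrrfy (positions 1,5,10,11,12,13,15,16); it reads the same forward and backward, and the interval DP gives dp[1][16] = 8.

8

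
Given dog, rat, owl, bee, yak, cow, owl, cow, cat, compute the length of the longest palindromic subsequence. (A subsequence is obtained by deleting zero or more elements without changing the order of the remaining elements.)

One longest palindromic subsequence is cow owl cow (positions 6,7,8); it reads the same forward and backward, and the interval DP gives dp[1][9] = 3.

3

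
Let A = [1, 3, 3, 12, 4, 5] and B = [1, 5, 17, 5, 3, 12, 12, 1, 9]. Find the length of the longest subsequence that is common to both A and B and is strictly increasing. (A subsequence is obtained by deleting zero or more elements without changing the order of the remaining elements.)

A longest common strictly increasing subsequence is 1, 3, 12 (length 3); it appears in order in both A and B, and no longer such subsequence exists.

3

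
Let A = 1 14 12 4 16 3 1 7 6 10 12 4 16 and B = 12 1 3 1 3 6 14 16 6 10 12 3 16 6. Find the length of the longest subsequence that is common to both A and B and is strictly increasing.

6

For each value that appears in both, track the longest common increasing run ending there.
The best achievable length is 6; one witness is 1, 3, 6, 10, 12, 16 (A-positions 1,6,9,10,11,13, B-positions 2,3,6,10,11,13).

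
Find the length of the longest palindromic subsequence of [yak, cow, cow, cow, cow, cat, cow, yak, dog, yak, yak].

One longest palindromic subsequence is yak cow cow cow cow cow yak (positions 1,2,3,4,5,7,11); it reads the same forward and backward, and the interval DP gives dp[1][11] = 7.

7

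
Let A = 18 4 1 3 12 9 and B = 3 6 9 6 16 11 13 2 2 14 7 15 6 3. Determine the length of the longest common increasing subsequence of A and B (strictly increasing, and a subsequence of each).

2

For each value that appears in both, track the longest common increasing run ending there.
The best achievable length is 2; one witness is 3, 9 (A-positions 4,6, B-positions 1,3).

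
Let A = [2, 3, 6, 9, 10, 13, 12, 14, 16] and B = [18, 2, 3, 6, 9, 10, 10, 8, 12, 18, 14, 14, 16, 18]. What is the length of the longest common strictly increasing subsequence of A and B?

A longest common strictly increasing subsequence is 2, 3, 6, 9, 10, 12, 14, 16 (length 8); it appears in order in both A and B, and no longer such subsequence exists.

8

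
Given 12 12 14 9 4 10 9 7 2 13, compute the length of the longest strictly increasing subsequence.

3

One longest increasing subsequence is 9, 10, 13 (positions 4,6,10), of length 3; no longer one exists.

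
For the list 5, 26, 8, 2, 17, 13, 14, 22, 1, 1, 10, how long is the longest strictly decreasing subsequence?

4

Let dp[i] be the longest decreasing subsequence ending at position i. Then dp = [1, 1, 2, 3, 2, 3, 3, 2, 4, 4, 4].
The maximum is 4; one witness is 26, 8, 2, 1 at positions 2,3,4,9.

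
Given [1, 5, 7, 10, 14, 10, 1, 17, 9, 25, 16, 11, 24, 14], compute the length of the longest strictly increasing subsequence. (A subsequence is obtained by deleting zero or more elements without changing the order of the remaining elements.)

7

One longest increasing subsequence is 1, 5, 7, 10, 14, 17, 25 (positions 1,2,3,4,5,8,10), of length 7; no longer one exists.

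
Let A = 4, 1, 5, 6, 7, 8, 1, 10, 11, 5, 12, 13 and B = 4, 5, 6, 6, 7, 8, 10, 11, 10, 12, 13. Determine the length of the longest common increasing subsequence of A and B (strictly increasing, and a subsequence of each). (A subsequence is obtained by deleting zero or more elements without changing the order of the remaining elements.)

9

A longest common strictly increasing subsequence is 4, 5, 6, 7, 8, 10, 11, 12, 13 (length 9); it appears in order in both A and B, and no longer such subsequence exists.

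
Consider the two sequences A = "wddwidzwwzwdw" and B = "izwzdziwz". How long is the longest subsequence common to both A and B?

6

A longest common subsequence is izwzdw (length 6); the LCS DP confirms no longer common subsequence exists.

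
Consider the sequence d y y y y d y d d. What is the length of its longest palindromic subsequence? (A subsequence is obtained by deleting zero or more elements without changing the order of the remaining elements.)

One longest palindromic subsequence is dyyyyyd (positions 1,2,3,4,5,7,9); it reads the same forward and backward, and the interval DP gives dp[1][9] = 7.

7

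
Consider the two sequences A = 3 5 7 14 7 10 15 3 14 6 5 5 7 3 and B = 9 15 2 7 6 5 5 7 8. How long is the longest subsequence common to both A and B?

5

A longest common subsequence is 7, 6, 5, 5, 7 (length 5); the LCS DP confirms no longer common subsequence exists.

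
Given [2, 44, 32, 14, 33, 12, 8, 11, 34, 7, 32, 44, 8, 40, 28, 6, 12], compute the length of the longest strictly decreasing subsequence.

Scanning left to right, the best length ending at each element is: 2→1, 44→1, 32→2, 14→3, 33→2, 12→4, 8→5, 11→5, 34→2, 7→6, 32→3, 44→1, 8→6, 40→2, 28→4, 6→7, 12→5.
So the longest decreasing subsequence has length 7, e.g. 44, 32, 14, 12, 8, 7, 6.

7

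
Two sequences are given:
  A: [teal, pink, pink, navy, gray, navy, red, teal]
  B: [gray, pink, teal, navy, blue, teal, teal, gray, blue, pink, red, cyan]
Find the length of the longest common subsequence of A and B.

4

A longest common subsequence is teal, navy, gray, red (length 4); the LCS DP confirms no longer common subsequence exists.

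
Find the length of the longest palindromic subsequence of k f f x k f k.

Using dp[i][j] = 2 + dp[i+1][j−1] if the ends match, else max(dp[i+1][j], dp[i][j−1]):
dp[1][7] = 5. A witness is kfkfk at positions 1,2,5,6,7.

5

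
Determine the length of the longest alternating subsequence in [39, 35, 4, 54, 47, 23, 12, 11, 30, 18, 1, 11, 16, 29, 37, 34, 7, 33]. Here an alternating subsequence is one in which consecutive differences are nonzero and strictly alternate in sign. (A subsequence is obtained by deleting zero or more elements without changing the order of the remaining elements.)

A longest alternating subsequence is 39, 35, 54, 23, 30, 1, 11, 7, 33 (positions 1,2,4,6,9,11,12,17,18); its 8 consecutive differences strictly alternate in sign, and length 9 is optimal.

9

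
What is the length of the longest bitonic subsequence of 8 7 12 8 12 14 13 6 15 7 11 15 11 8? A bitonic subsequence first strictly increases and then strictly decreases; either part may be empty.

One longest bitonic subsequence is 7, 8, 12, 14, 13, 11, 8 (positions 2,4,5,6,7,13,14): it rises to 14 then falls. Length 7 is optimal.

7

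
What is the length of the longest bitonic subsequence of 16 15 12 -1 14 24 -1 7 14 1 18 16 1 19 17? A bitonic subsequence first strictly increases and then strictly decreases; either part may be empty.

One longest bitonic subsequence is 12, 14, 24, 18, 16, 1 (positions 3,5,6,11,12,13): it rises to 24 then falls. Length 6 is optimal.

6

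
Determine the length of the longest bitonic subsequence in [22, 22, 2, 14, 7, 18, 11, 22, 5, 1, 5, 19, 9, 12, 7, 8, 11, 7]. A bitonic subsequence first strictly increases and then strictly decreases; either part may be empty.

Let inc[i] be the LIS ending at i and dec[i] the longest strictly decreasing subsequence starting at i. inc = [1, 1, 1, 2, 2, 3, 3, 4, 2, 1, 2, 4, 3, 4, 3, 4, 5, 3], dec = [6, 6, 2, 5, 3, 5, 4, 5, 2, 1, 1, 4, 3, 3, 1, 2, 2, 1].
max_i inc[i]+dec[i]−1 = 8, with one witness 2, 14, 18, 22, 19, 12, 11, 7.

8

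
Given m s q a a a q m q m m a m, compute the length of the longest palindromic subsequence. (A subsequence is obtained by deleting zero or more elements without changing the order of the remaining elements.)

7

Using dp[i][j] = 2 + dp[i+1][j−1] if the ends match, else max(dp[i+1][j], dp[i][j−1]):
dp[1][13] = 7. A witness is mammmam at positions 1,4,8,10,11,12,13.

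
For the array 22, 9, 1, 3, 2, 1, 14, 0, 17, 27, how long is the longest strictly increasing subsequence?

5

Scanning left to right, the best length ending at each element is: 22→1, 9→1, 1→1, 3→2, 2→2, 1→1, 14→3, 0→1, 17→4, 27→5.
So the longest increasing subsequence has length 5, e.g. 1, 3, 14, 17, 27.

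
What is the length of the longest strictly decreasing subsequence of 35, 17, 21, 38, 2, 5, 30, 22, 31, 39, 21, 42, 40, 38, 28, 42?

4

One longest decreasing subsequence is 35, 30, 22, 21 (positions 1,7,8,11), of length 4; no longer one exists.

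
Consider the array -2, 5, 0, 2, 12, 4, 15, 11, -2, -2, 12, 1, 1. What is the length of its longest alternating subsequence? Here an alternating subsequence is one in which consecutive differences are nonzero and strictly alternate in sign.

A longest alternating subsequence is -2, 5, 0, 12, 4, 15, 11, 12, 1 (positions 1,2,3,5,6,7,8,11,12); its 8 consecutive differences strictly alternate in sign, and length 9 is optimal.

9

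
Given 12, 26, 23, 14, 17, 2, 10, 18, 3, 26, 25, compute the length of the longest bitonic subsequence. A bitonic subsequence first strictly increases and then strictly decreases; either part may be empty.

6

Let inc[i] be the LIS ending at i and dec[i] the longest strictly decreasing subsequence starting at i. inc = [1, 2, 2, 2, 3, 1, 2, 4, 2, 5, 5], dec = [3, 5, 4, 3, 3, 1, 2, 2, 1, 2, 1].
max_i inc[i]+dec[i]−1 = 6, with one witness 12, 26, 23, 17, 10, 3.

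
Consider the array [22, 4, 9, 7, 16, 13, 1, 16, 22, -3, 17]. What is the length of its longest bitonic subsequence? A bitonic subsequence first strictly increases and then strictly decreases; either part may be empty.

Let inc[i] be the LIS ending at i and dec[i] the longest strictly decreasing subsequence starting at i. inc = [1, 1, 2, 2, 3, 3, 1, 4, 5, 1, 5], dec = [5, 3, 4, 3, 4, 3, 2, 2, 2, 1, 1].
max_i inc[i]+dec[i]−1 = 6, with one witness 4, 9, 16, 13, 1, -3.

6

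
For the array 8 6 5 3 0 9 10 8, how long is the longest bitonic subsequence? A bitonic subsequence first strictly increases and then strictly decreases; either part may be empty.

Let inc[i] be the LIS ending at i and dec[i] the longest strictly decreasing subsequence starting at i. inc = [1, 1, 1, 1, 1, 2, 3, 2], dec = [5, 4, 3, 2, 1, 2, 2, 1].
max_i inc[i]+dec[i]−1 = 5, with one witness 8, 6, 5, 3, 0.

5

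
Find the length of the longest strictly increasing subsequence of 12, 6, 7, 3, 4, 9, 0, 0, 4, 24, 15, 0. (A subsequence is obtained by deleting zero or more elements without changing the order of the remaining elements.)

One longest increasing subsequence is 6, 7, 9, 24 (positions 2,3,6,10), of length 4; no longer one exists.

4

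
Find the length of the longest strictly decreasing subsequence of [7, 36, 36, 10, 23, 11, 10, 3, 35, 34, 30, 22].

One longest decreasing subsequence is 36, 23, 11, 10, 3 (positions 2,5,6,7,8), of length 5; no longer one exists.

5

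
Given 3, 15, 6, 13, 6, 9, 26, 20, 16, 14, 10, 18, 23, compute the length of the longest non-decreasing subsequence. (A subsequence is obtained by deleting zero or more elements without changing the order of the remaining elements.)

Let dp[i] be the longest non-decreasing subsequence ending at position i. Then dp = [1, 2, 2, 3, 3, 4, 5, 5, 5, 5, 5, 6, 7].
The maximum is 7; one witness is 3, 6, 6, 9, 16, 18, 23 at positions 1,3,5,6,9,12,13.

7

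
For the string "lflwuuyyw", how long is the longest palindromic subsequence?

4

Using dp[i][j] = 2 + dp[i+1][j−1] if the ends match, else max(dp[i+1][j], dp[i][j−1]):
dp[1][9] = 4. A witness is wyyw at positions 4,7,8,9.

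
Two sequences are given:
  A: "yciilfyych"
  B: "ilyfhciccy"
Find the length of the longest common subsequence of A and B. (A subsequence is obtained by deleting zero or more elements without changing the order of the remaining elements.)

4

A longest common subsequence is yciy (length 4); the LCS DP confirms no longer common subsequence exists.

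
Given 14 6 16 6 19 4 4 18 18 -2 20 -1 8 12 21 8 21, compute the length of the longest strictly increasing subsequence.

5

Let dp[i] be the longest increasing subsequence ending at position i. Then dp = [1, 1, 2, 1, 3, 1, 1, 3, 3, 1, 4, 2, 3, 4, 5, 3, 5].
The maximum is 5; one witness is 14, 16, 19, 20, 21 at positions 1,3,5,11,15.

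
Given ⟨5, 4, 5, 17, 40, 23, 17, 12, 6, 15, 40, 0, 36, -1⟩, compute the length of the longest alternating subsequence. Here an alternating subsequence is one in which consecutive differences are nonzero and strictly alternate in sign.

Track the best alternating length ending on an up-step vs a down-step at each position: up/down = 1/1, 1/2, 3/1, 3/1, 3/1, 3/4, 3/4, 3/4, 3/4, 5/4, 5/1, 1/6, 7/6, 1/8.
The maximum over both is 8; one such subsequence is 5, 4, 17, 12, 15, 0, 36, -1.

8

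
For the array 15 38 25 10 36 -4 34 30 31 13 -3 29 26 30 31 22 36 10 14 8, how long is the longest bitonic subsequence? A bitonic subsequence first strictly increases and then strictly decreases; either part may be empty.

10

Let inc[i] be the LIS ending at i and dec[i] the longest strictly decreasing subsequence starting at i. inc = [1, 2, 2, 1, 3, 1, 3, 3, 4, 2, 2, 3, 3, 4, 5, 3, 6, 3, 4, 3], dec = [4, 9, 4, 2, 8, 1, 7, 6, 6, 3, 1, 5, 4, 4, 4, 3, 3, 2, 2, 1].
max_i inc[i]+dec[i]−1 = 10, with one witness 15, 38, 36, 34, 31, 29, 26, 22, 14, 8.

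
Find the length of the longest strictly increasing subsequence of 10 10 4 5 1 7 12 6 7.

4

One longest increasing subsequence is 4, 5, 7, 12 (positions 3,4,6,7), of length 4; no longer one exists.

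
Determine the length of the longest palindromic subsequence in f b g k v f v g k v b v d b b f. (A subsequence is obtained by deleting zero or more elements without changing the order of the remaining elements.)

9

One longest palindromic subsequence is fbvvkvvbf (positions 1,2,5,7,9,10,12,15,16); it reads the same forward and backward, and the interval DP gives dp[1][16] = 9.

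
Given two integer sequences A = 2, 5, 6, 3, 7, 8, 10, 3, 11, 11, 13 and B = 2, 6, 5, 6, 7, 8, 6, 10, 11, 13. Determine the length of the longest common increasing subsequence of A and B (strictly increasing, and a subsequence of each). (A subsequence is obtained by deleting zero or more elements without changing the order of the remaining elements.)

For each value that appears in both, track the longest common increasing run ending there.
The best achievable length is 8; one witness is 2, 5, 6, 7, 8, 10, 11, 13 (A-positions 1,2,3,5,6,7,9,11, B-positions 1,3,4,5,6,8,9,10).

8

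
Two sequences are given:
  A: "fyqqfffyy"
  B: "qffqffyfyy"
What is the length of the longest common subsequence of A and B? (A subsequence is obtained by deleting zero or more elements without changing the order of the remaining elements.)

7

A longest common subsequence is fqfffyy (length 7); the LCS DP confirms no longer common subsequence exists.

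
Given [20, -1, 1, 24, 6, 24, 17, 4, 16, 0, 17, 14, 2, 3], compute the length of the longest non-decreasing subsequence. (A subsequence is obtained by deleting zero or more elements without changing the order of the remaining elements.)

5

Scanning left to right, the best length ending at each element is: 20→1, -1→1, 1→2, 24→3, 6→3, 24→4, 17→4, 4→3, 16→4, 0→2, 17→5, 14→4, 2→3, 3→4.
So the longest non-decreasing subsequence has length 5, e.g. -1, 1, 6, 17, 17.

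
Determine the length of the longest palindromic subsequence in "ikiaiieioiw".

One longest palindromic subsequence is iiiiii (positions 1,3,5,6,8,10); it reads the same forward and backward, and the interval DP gives dp[1][11] = 6.

6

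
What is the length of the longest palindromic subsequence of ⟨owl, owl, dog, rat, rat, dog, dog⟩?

One longest palindromic subsequence is dog rat rat dog (positions 3,4,5,7); it reads the same forward and backward, and the interval DP gives dp[1][7] = 4.

4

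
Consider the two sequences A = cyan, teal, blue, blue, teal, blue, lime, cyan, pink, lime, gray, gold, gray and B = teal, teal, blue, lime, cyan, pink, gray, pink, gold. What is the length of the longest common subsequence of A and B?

A longest common subsequence is teal, teal, blue, lime, cyan, pink, gray, gold (length 8); the LCS DP confirms no longer common subsequence exists.

8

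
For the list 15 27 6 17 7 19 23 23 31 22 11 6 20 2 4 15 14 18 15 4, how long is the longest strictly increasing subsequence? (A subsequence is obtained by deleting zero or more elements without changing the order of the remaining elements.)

5

Scanning left to right, the best length ending at each element is: 15→1, 27→2, 6→1, 17→2, 7→2, 19→3, 23→4, 23→4, 31→5, 22→4, 11→3, 6→1, 20→4, 2→1, 4→2, 15→4, 14→4, 18→5, 15→5, 4→2.
So the longest increasing subsequence has length 5, e.g. 15, 17, 19, 23, 31.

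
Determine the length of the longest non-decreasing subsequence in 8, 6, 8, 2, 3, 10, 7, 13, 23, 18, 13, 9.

Let dp[i] be the longest non-decreasing subsequence ending at position i. Then dp = [1, 1, 2, 1, 2, 3, 3, 4, 5, 5, 5, 4].
The maximum is 5; one witness is 8, 8, 10, 13, 23 at positions 1,3,6,8,9.

5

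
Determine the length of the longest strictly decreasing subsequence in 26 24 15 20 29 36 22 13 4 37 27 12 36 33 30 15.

Scanning left to right, the best length ending at each element is: 26→1, 24→2, 15→3, 20→3, 29→1, 36→1, 22→3, 13→4, 4→5, 37→1, 27→2, 12→5, 36→2, 33→3, 30→4, 15→5.
So the longest decreasing subsequence has length 5, e.g. 26, 24, 15, 13, 4.

5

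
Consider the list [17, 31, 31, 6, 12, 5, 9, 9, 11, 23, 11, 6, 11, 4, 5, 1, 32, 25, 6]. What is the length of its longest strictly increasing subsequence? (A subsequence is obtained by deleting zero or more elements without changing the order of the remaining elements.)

5

One longest increasing subsequence is 6, 9, 11, 23, 32 (positions 4,7,9,10,17), of length 5; no longer one exists.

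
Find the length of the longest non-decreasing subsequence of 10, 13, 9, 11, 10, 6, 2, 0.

2

Let dp[i] be the longest non-decreasing subsequence ending at position i. Then dp = [1, 2, 1, 2, 2, 1, 1, 1].
The maximum is 2; one witness is 10, 13 at positions 1,2.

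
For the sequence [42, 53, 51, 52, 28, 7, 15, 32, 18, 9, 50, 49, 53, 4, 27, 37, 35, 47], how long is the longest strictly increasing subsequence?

One longest increasing subsequence is 7, 15, 18, 27, 37, 47 (positions 6,7,9,15,16,18), of length 6; no longer one exists.

6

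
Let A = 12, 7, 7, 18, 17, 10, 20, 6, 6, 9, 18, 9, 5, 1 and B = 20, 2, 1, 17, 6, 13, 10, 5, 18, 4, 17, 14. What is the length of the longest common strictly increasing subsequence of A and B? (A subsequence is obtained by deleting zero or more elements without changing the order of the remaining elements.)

For each value that appears in both, track the longest common increasing run ending there.
The best achievable length is 2; one witness is 17, 18 (A-positions 5,11, B-positions 4,9).

2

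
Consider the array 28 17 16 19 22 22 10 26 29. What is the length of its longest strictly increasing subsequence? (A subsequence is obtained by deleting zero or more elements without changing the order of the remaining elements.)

5

One longest increasing subsequence is 17, 19, 22, 26, 29 (positions 2,4,5,8,9), of length 5; no longer one exists.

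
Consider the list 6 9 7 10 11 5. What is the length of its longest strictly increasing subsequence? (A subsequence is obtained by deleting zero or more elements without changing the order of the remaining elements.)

Let dp[i] be the longest increasing subsequence ending at position i. Then dp = [1, 2, 2, 3, 4, 1].
The maximum is 4; one witness is 6, 9, 10, 11 at positions 1,2,4,5.

4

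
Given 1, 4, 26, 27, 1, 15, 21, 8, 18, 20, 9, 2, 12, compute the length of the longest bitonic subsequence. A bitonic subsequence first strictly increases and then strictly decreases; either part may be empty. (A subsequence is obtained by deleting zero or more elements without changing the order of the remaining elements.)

One longest bitonic subsequence is 1, 4, 26, 27, 21, 20, 9, 2 (positions 1,2,3,4,7,10,11,12): it rises to 27 then falls. Length 8 is optimal.

8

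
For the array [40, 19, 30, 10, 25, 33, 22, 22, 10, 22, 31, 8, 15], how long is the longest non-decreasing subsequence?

One longest non-decreasing subsequence is 19, 22, 22, 22, 31 (positions 2,7,8,10,11), of length 5; no longer one exists.

5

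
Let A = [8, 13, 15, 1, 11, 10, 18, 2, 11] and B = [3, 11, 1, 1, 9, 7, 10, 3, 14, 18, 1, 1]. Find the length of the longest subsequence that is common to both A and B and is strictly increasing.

A longest common strictly increasing subsequence is 1, 10, 18 (length 3); it appears in order in both A and B, and no longer such subsequence exists.

3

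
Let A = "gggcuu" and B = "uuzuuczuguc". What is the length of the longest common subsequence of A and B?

3

A longest common subsequence is cuu (length 3); the LCS DP confirms no longer common subsequence exists.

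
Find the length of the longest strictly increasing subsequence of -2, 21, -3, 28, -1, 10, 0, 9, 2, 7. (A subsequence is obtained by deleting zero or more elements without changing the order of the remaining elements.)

5

Let dp[i] be the longest increasing subsequence ending at position i. Then dp = [1, 2, 1, 3, 2, 3, 3, 4, 4, 5].
The maximum is 5; one witness is -2, -1, 0, 2, 7 at positions 1,5,7,9,10.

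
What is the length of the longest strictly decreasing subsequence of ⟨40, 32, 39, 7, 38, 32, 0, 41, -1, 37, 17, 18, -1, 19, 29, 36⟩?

6

Scanning left to right, the best length ending at each element is: 40→1, 32→2, 39→2, 7→3, 38→3, 32→4, 0→5, 41→1, -1→6, 37→4, 17→5, 18→5, -1→6, 19→5, 29→5, 36→5.
So the longest decreasing subsequence has length 6, e.g. 40, 39, 38, 32, 0, -1.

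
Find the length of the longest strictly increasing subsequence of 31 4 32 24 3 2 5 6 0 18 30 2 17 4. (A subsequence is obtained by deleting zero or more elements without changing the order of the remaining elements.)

Scanning left to right, the best length ending at each element is: 31→1, 4→1, 32→2, 24→2, 3→1, 2→1, 5→2, 6→3, 0→1, 18→4, 30→5, 2→2, 17→4, 4→3.
So the longest increasing subsequence has length 5, e.g. 4, 5, 6, 18, 30.

5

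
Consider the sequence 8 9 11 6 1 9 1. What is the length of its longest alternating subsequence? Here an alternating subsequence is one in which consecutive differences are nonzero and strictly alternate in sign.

5

Track the best alternating length ending on an up-step vs a down-step at each position: up/down = 1/1, 2/1, 2/1, 1/3, 1/3, 4/3, 1/5.
The maximum over both is 5; one such subsequence is 8, 9, 6, 9, 1.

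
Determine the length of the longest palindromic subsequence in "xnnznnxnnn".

One longest palindromic subsequence is nnnxnnn (positions 2,3,5,7,8,9,10); it reads the same forward and backward, and the interval DP gives dp[1][10] = 7.

7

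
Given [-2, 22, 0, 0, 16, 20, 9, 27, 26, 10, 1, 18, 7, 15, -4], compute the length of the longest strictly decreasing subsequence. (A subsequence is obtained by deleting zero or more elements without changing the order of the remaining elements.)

Scanning left to right, the best length ending at each element is: -2→1, 22→1, 0→2, 0→2, 16→2, 20→2, 9→3, 27→1, 26→2, 10→3, 1→4, 18→3, 7→4, 15→4, -4→5.
So the longest decreasing subsequence has length 5, e.g. 22, 16, 9, 1, -4.

5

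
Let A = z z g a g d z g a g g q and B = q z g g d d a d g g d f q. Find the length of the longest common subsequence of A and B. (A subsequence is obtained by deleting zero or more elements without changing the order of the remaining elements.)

Backtracking the LCS table gives one alignment: z (A2,B2) → g (A3,B3) → g (A5,B4) → d (A6,B6) → a (A9,B7) → g (A10,B9) → g (A11,B10) → q (A12,B13).
So the longest common subsequence has length 8.

8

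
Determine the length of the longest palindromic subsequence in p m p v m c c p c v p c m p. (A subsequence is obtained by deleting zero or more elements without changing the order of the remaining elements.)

11

One longest palindromic subsequence is pmpvcpcvpmp (positions 1,2,3,4,6,8,9,10,11,13,14); it reads the same forward and backward, and the interval DP gives dp[1][14] = 11.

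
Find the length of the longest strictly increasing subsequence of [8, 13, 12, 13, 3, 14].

One longest increasing subsequence is 8, 12, 13, 14 (positions 1,3,4,6), of length 4; no longer one exists.

4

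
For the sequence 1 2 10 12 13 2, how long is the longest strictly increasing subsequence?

5

Let dp[i] be the longest increasing subsequence ending at position i. Then dp = [1, 2, 3, 4, 5, 2].
The maximum is 5; one witness is 1, 2, 10, 12, 13 at positions 1,2,3,4,5.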